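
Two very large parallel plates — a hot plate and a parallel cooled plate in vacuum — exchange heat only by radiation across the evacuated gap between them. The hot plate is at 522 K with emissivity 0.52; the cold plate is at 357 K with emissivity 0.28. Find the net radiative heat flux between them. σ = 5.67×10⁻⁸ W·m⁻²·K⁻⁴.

q ≈ 732 W/m²

For two infinite grey parallel plates, q = σ(T₁⁴ − T₂⁴)/(1/ε₁ + 1/ε₂ − 1).
T₁⁴ − T₂⁴ = 7.425×10¹⁰ − 1.624×10¹⁰ = 5.800×10¹⁰ K⁴.
1/ε₁ + 1/ε₂ − 1 = 1.923 + 3.571 − 1 = 4.495.
q = 5.67×10⁻⁸ × 5.800×10¹⁰ / 4.495.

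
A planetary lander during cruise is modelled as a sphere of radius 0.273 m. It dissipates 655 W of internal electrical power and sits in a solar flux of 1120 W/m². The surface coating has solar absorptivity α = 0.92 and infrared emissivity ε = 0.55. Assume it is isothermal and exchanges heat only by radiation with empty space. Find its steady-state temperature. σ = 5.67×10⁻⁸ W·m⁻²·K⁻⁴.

At steady state, absorbed solar power + internal power = radiated power.
Absorbed: α·S·A_cross = 0.92·1120·0.2341 = 241.3 W (cross-section πr²).
Total input = 241.3 + 655 = 896.3 W.
Radiated: εσ·A_surf·T⁴ with A_surf = 4πr² = 0.9366 m².
T⁴ = 896.3/(0.55·5.67×10⁻⁸·0.9366) = 3.069×10¹⁰ K⁴.

T ≈ 419 K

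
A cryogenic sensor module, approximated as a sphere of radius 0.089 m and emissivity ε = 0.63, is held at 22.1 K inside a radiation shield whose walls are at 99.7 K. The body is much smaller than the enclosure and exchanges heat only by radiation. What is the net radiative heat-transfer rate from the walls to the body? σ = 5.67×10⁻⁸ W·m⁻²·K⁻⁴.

For a small grey body in a large enclosure: P_net = εσA(T_body⁴ − T_wall⁴).
A = 4πr² = 0.09954 m²; T_body⁴ − T_wall⁴ = 2.385×10⁵ − 9.881×10⁷ = -9.857×10⁷ K⁴.
|P_net| = 0.63·5.67×10⁻⁸·0.09954·9.857×10⁷.

P_net ≈ 0.350 W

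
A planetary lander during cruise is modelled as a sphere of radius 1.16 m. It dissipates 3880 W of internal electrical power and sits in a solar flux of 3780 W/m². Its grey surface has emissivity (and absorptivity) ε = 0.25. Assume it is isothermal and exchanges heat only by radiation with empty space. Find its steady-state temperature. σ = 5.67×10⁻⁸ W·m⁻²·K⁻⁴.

T ≈ 426 K

At steady state, absorbed solar power + internal power = radiated power.
Absorbed: α·S·A_cross = 0.25·3780·4.227 = 3995 W (cross-section πr²).
Total input = 3995 + 3880 = 7875 W.
Radiated: εσ·A_surf·T⁴ with A_surf = 4πr² = 16.91 m².
T⁴ = 7875/(0.25·5.67×10⁻⁸·16.91) = 3.285×10¹⁰ K⁴.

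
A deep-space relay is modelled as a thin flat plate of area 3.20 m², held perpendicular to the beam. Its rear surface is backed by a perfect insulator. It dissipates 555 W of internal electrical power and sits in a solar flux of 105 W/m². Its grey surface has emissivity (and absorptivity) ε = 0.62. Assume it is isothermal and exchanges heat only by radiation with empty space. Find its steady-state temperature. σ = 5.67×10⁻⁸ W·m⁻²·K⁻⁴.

T ≈ 287 K

At steady state, absorbed solar power + internal power = radiated power.
Absorbed: α·S·A_cross = 0.62·105·3.200 = 208.3 W (cross-section A).
Total input = 208.3 + 555 = 763.3 W.
Radiated: εσ·A_surf·T⁴ with A_surf = A = 3.200 m².
T⁴ = 763.3/(0.62·5.67×10⁻⁸·3.200) = 6.786×10⁹ K⁴.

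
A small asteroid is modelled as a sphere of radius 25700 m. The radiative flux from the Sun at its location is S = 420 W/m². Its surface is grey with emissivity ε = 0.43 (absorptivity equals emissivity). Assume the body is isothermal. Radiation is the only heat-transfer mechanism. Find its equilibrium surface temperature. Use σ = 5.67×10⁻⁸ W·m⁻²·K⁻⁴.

T ≈ 207 K

At equilibrium, absorbed power = emitted power.
Absorbing cross-section = πr² = 2.075×10⁹ m²; emitting surface = 4πr² = 8.300×10⁹ m² (ratio 4).
εS·A_cross = εσ·A_surf·T⁴  ⇒  T⁴ = S/(4σ)   (ε cancels).
T⁴ = 420/(4·5.67×10⁻⁸) = 1.852×10⁹ K⁴.
T = (1.852×10⁹)^(1/4).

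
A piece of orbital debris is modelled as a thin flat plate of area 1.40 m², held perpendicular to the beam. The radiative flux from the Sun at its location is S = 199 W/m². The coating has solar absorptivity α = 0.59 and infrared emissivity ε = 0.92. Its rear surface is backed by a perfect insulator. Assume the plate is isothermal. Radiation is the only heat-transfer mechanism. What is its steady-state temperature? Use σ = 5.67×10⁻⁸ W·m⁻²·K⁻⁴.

T ≈ 218 K

At equilibrium, absorbed power = emitted power.
Absorbing cross-section = A = 1.400 m²; emitting surface = A = 1.400 m² (ratio 1).
αS·A_cross = εσ·A_surf·T⁴  ⇒  T⁴ = αS/(ε·1σ).
T⁴ = 0.590·199/(0.92·1·5.67×10⁻⁸) = 2.251×10⁹ K⁴.
T = (2.251×10⁹)^(1/4).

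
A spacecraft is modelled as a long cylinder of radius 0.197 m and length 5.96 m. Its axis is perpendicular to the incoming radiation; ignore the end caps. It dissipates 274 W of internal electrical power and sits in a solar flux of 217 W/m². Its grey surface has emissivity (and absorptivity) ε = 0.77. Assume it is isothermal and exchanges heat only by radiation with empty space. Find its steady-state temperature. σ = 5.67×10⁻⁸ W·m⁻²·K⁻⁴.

At steady state, absorbed solar power + internal power = radiated power.
Absorbed: α·S·A_cross = 0.77·217·2.348 = 392.4 W (cross-section 2rL).
Total input = 392.4 + 274 = 666.4 W.
Radiated: εσ·A_surf·T⁴ with A_surf = 2πrL = 7.377 m².
T⁴ = 666.4/(0.77·5.67×10⁻⁸·7.377) = 2.069×10⁹ K⁴.

T ≈ 213 K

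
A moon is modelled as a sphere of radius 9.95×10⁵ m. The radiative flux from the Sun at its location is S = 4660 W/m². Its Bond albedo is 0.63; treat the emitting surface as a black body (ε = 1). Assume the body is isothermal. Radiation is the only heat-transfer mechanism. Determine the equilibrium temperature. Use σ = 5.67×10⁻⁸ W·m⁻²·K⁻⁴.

T ≈ 295 K

At equilibrium, absorbed power = emitted power.
Absorbing cross-section = πr² = 3.110×10¹² m²; emitting surface = 4πr² = 1.244×10¹³ m² (ratio 4).
(1−a)S·A_cross = εσ·A_surf·T⁴  ⇒  T⁴ = (1−a)S/(4σ).
T⁴ = 0.370·4660/(4·5.67×10⁻⁸) = 7.602×10⁹ K⁴.
T = (7.602×10⁹)^(1/4).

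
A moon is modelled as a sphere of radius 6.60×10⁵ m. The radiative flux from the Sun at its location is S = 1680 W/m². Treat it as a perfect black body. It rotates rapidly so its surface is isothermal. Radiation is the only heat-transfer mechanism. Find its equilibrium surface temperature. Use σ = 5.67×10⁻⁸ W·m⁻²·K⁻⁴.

T ≈ 293 K

At equilibrium, absorbed power = emitted power.
Absorbing cross-section = πr² = 1.368×10¹² m²; emitting surface = 4πr² = 5.474×10¹² m² (ratio 4).
S·A_cross = εσ·A_surf·T⁴  ⇒  T⁴ = S/(4σ).
T⁴ = 1.00·1680/(4·5.67×10⁻⁸) = 7.407×10⁹ K⁴.
T = (7.407×10⁹)^(1/4).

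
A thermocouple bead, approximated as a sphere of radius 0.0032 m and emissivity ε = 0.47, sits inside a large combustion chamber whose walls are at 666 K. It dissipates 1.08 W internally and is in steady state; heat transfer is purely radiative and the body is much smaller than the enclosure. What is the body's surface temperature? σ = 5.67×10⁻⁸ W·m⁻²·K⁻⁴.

T ≈ 846 K

For a small grey body in a large enclosure, net radiated power = εσA(T⁴ − T_w⁴).
Steady state: P = εσA(T⁴ − T_w⁴) with A = 4πr² = 1.287×10⁻⁴ m².
T⁴ = P/(εσA) + T_w⁴ = 1.08/(0.47·5.67×10⁻⁸·1.287×10⁻⁴) + (666)⁴
    = 3.149×10¹¹ + 1.967×10¹¹ = 5.117×10¹¹ K⁴.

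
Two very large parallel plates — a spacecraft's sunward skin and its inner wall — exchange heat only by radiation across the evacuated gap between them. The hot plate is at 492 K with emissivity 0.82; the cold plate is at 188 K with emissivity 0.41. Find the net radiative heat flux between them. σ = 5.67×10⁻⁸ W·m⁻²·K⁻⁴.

q ≈ 1220 W/m²

For two infinite grey parallel plates, q = σ(T₁⁴ − T₂⁴)/(1/ε₁ + 1/ε₂ − 1).
T₁⁴ − T₂⁴ = 5.859×10¹⁰ − 1.249×10⁹ = 5.735×10¹⁰ K⁴.
1/ε₁ + 1/ε₂ − 1 = 1.220 + 2.439 − 1 = 2.659.
q = 5.67×10⁻⁸ × 5.735×10¹⁰ / 2.659.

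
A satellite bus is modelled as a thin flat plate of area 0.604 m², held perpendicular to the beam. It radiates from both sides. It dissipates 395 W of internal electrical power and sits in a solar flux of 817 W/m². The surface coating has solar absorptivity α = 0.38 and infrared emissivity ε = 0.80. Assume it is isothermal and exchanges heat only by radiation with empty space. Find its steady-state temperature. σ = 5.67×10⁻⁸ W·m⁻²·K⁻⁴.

T ≈ 321 K

At steady state, absorbed solar power + internal power = radiated power.
Absorbed: α·S·A_cross = 0.38·817·0.6040 = 187.5 W (cross-section A).
Total input = 187.5 + 395 = 582.5 W.
Radiated: εσ·A_surf·T⁴ with A_surf = 2A = 1.208 m².
T⁴ = 582.5/(0.80·5.67×10⁻⁸·1.208) = 1.063×10¹⁰ K⁴.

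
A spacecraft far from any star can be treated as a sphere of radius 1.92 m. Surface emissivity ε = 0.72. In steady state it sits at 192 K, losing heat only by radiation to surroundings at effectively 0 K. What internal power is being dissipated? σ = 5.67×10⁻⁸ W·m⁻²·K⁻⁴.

Steady state: P = εσA T⁴.
A = 4πr² = 46.32 m²; T⁴ = (192)⁴ = 1.359×10⁹ K⁴.
P = 0.72 × 5.67×10⁻⁸ × 46.32 × 1.359×10⁹.

P ≈ 2570 W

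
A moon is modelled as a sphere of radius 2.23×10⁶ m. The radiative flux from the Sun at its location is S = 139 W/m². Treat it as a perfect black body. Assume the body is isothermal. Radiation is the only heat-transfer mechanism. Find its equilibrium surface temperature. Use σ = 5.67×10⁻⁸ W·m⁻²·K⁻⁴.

T ≈ 157 K

At equilibrium, absorbed power = emitted power.
Absorbing cross-section = πr² = 1.562×10¹³ m²; emitting surface = 4πr² = 6.249×10¹³ m² (ratio 4).
S·A_cross = εσ·A_surf·T⁴  ⇒  T⁴ = S/(4σ).
T⁴ = 1.00·139/(4·5.67×10⁻⁸) = 6.129×10⁸ K⁴.
T = (6.129×10⁸)^(1/4).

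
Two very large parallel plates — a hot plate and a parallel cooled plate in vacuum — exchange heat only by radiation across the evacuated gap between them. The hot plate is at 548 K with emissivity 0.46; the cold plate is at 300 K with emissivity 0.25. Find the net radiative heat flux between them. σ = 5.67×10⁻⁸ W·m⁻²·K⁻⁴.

q ≈ 900 W/m²

For two infinite grey parallel plates, q = σ(T₁⁴ − T₂⁴)/(1/ε₁ + 1/ε₂ − 1).
T₁⁴ − T₂⁴ = 9.018×10¹⁰ − 8.100×10⁹ = 8.208×10¹⁰ K⁴.
1/ε₁ + 1/ε₂ − 1 = 2.174 + 4.000 − 1 = 5.174.
q = 5.67×10⁻⁸ × 8.208×10¹⁰ / 5.174.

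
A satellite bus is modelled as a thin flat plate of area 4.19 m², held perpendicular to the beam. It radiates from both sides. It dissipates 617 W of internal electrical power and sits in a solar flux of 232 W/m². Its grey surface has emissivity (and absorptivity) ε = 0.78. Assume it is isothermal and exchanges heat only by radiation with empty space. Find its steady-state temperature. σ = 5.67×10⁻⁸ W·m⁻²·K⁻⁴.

T ≈ 247 K

At steady state, absorbed solar power + internal power = radiated power.
Absorbed: α·S·A_cross = 0.78·232·4.190 = 758.2 W (cross-section A).
Total input = 758.2 + 617 = 1375 W.
Radiated: εσ·A_surf·T⁴ with A_surf = 2A = 8.380 m².
T⁴ = 1375/(0.78·5.67×10⁻⁸·8.380) = 3.711×10⁹ K⁴.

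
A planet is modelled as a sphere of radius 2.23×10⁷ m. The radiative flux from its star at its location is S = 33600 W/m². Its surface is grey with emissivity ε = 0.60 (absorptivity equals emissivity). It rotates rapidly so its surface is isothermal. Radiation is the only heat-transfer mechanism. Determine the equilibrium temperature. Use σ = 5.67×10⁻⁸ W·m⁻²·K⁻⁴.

T ≈ 620 K

At equilibrium, absorbed power = emitted power.
Absorbing cross-section = πr² = 1.562×10¹⁵ m²; emitting surface = 4πr² = 6.249×10¹⁵ m² (ratio 4).
εS·A_cross = εσ·A_surf·T⁴  ⇒  T⁴ = S/(4σ)   (ε cancels).
T⁴ = 33600/(4·5.67×10⁻⁸) = 1.481×10¹¹ K⁴.
T = (1.481×10¹¹)^(1/4).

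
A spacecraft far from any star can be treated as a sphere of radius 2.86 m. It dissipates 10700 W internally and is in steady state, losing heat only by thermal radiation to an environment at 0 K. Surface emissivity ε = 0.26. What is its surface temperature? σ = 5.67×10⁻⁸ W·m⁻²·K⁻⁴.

Steady state: internal power = radiated power, P = εσA T⁴.
Radiating area A = 4πr² = 102.8 m².
T⁴ = P/(εσA) = 10700/(0.26·5.67×10⁻⁸·102.8) = 7.061×10⁹ K⁴.
T = (7.061×10⁹)^(1/4).

T ≈ 290 K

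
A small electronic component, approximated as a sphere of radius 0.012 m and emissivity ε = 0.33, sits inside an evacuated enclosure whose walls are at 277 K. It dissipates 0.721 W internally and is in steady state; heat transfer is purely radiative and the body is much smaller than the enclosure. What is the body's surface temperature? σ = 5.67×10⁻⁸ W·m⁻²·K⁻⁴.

For a small grey body in a large enclosure, net radiated power = εσA(T⁴ − T_w⁴).
Steady state: P = εσA(T⁴ − T_w⁴) with A = 4πr² = 0.001810 m².
T⁴ = P/(εσA) + T_w⁴ = 0.721/(0.33·5.67×10⁻⁸·0.001810) + (277)⁴
    = 2.129×10¹⁰ + 5.887×10⁹ = 2.718×10¹⁰ K⁴.

T ≈ 406 K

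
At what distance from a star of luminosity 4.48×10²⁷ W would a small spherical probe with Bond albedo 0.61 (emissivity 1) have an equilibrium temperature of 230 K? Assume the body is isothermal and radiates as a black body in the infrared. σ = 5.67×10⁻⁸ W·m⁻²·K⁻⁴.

d ≈ 4.68×10¹¹ m

For an isothermal black-emitting sphere, (1−a)S·πr² = σ·4πr²·T⁴ ⇒ S = 4σT⁴/(1−a).
S = 4·5.67×10⁻⁸·(230)⁴/0.390 = 1627 W/m².
Flux falls as S = L/(4πd²), so d = √(L/(4πS)) = √(4.48×10²⁷/(4π·1627)).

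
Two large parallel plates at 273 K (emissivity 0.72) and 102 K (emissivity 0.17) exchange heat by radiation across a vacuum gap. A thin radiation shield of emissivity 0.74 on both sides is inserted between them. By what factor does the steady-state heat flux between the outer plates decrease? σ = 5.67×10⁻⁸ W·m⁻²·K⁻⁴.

Without shield: q₀ = σΔ(T⁴)/(1/ε₁+1/ε₂−1) with denominator 6.271.
With shield the two gaps are in series; the resistances add: (1/ε₁+1/ε_s−1)+(1/ε_s+1/ε₂−1) = 1.740+6.234 = 7.974.
Heat-flux ratio q₀/q = 7.974/6.271.

factor ≈ 1.27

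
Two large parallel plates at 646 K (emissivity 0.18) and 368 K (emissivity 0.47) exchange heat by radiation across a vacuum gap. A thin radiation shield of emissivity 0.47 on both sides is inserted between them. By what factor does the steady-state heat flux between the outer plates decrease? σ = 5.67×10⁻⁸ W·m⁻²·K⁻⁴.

Without shield: q₀ = σΔ(T⁴)/(1/ε₁+1/ε₂−1) with denominator 6.683.
With shield the two gaps are in series; the resistances add: (1/ε₁+1/ε_s−1)+(1/ε_s+1/ε₂−1) = 6.683+3.255 = 9.939.
Heat-flux ratio q₀/q = 9.939/6.683.

factor ≈ 1.49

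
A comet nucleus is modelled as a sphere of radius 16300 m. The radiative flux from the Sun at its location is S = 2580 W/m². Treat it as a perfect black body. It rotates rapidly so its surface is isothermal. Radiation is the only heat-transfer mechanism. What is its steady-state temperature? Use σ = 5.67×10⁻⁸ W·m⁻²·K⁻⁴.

At equilibrium, absorbed power = emitted power.
Absorbing cross-section = πr² = 8.347×10⁸ m²; emitting surface = 4πr² = 3.339×10⁹ m² (ratio 4).
S·A_cross = εσ·A_surf·T⁴  ⇒  T⁴ = S/(4σ).
T⁴ = 1.00·2580/(4·5.67×10⁻⁸) = 1.138×10¹⁰ K⁴.
T = (1.138×10¹⁰)^(1/4).

T ≈ 327 K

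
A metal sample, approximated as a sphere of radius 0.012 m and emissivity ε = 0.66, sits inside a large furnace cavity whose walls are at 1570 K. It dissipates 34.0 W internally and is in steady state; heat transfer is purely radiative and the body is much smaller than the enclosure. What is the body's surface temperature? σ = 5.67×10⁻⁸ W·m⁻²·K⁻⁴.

T ≈ 1600 K

For a small grey body in a large enclosure, net radiated power = εσA(T⁴ − T_w⁴).
Steady state: P = εσA(T⁴ − T_w⁴) with A = 4πr² = 0.001810 m².
T⁴ = P/(εσA) + T_w⁴ = 34.0/(0.66·5.67×10⁻⁸·0.001810) + (1570)⁴
    = 5.021×10¹¹ + 6.076×10¹² = 6.578×10¹² K⁴.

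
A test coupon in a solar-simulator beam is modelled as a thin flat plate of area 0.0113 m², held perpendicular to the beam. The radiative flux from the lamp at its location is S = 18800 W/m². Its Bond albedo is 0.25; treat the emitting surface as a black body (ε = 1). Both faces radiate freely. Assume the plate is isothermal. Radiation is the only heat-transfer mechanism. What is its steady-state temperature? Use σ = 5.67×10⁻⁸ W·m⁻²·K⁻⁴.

T ≈ 594 K

At equilibrium, absorbed power = emitted power.
Absorbing cross-section = A = 0.01130 m²; emitting surface = 2A = 0.02260 m² (ratio 2).
(1−a)S·A_cross = εσ·A_surf·T⁴  ⇒  T⁴ = (1−a)S/(2σ).
T⁴ = 0.750·18800/(2·5.67×10⁻⁸) = 1.243×10¹¹ K⁴.
T = (1.243×10¹¹)^(1/4).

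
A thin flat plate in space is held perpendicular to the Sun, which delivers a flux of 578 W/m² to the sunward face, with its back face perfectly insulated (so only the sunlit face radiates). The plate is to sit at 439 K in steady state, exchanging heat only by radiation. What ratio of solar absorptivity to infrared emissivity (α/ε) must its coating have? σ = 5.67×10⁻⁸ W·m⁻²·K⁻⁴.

α/ε ≈ 3.64

Balance: αS·A = εσ·1A·T⁴ ⇒ α/ε = σT⁴/S.
α/ε = 5.67×10⁻⁸·(439)⁴/578 = 5.67×10⁻⁸·3.714×10¹⁰/578.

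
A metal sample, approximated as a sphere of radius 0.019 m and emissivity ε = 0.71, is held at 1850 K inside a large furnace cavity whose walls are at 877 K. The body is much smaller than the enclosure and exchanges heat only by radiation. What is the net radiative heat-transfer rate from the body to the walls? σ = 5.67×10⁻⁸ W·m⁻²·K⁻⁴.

For a small grey body in a large enclosure: P_net = εσA(T_body⁴ − T_wall⁴).
A = 4πr² = 0.004536 m²; T_body⁴ − T_wall⁴ = 1.171×10¹³ − 5.916×10¹¹ = 1.112×10¹³ K⁴.
|P_net| = 0.71·5.67×10⁻⁸·0.004536·1.112×10¹³.

P_net ≈ 2030 W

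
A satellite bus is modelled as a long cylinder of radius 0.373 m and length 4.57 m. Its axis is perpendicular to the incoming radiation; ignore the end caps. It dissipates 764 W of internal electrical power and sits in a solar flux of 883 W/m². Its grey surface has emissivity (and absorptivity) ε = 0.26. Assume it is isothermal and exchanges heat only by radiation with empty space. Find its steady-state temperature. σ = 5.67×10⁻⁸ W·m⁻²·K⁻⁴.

At steady state, absorbed solar power + internal power = radiated power.
Absorbed: α·S·A_cross = 0.26·883·3.409 = 782.7 W (cross-section 2rL).
Total input = 782.7 + 764 = 1547 W.
Radiated: εσ·A_surf·T⁴ with A_surf = 2πrL = 10.71 m².
T⁴ = 1547/(0.26·5.67×10⁻⁸·10.71) = 9.796×10⁹ K⁴.

T ≈ 315 K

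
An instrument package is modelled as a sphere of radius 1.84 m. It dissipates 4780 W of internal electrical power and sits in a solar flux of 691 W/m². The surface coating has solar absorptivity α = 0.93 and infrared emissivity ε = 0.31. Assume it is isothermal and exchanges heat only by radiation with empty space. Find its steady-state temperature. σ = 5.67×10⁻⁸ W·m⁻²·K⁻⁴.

T ≈ 353 K

At steady state, absorbed solar power + internal power = radiated power.
Absorbed: α·S·A_cross = 0.93·691·10.64 = 6835 W (cross-section πr²).
Total input = 6835 + 4780 = 11620 W.
Radiated: εσ·A_surf·T⁴ with A_surf = 4πr² = 42.54 m².
T⁴ = 11620/(0.31·5.67×10⁻⁸·42.54) = 1.553×10¹⁰ K⁴.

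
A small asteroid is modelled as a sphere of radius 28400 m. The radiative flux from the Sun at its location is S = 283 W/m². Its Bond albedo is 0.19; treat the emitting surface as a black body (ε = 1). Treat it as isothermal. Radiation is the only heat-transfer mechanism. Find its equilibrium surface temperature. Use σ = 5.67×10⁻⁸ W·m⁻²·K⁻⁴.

At equilibrium, absorbed power = emitted power.
Absorbing cross-section = πr² = 2.534×10⁹ m²; emitting surface = 4πr² = 1.014×10¹⁰ m² (ratio 4).
(1−a)S·A_cross = εσ·A_surf·T⁴  ⇒  T⁴ = (1−a)S/(4σ).
T⁴ = 0.810·283/(4·5.67×10⁻⁸) = 1.011×10⁹ K⁴.
T = (1.011×10⁹)^(1/4).

T ≈ 178 K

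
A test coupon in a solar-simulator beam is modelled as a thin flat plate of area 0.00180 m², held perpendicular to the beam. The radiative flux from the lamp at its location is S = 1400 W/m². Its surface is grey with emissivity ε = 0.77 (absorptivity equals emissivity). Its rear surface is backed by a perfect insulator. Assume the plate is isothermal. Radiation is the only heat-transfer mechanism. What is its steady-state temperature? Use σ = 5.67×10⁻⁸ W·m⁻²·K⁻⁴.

At equilibrium, absorbed power = emitted power.
Absorbing cross-section = A = 0.001800 m²; emitting surface = A = 0.001800 m² (ratio 1).
εS·A_cross = εσ·A_surf·T⁴  ⇒  T⁴ = S/(1σ)   (ε cancels).
T⁴ = 1400/(1·5.67×10⁻⁸) = 2.469×10¹⁰ K⁴.
T = (2.469×10¹⁰)^(1/4).

T ≈ 396 K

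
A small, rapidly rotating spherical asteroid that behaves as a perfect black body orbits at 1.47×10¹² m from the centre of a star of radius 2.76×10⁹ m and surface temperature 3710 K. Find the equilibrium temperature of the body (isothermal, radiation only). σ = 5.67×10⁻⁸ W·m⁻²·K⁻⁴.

T ≈ 114 K

The star's surface emits σT_*⁴; at distance d the flux is S = σT_*⁴(R_*/d)².
S = 5.67×10⁻⁸·(3710)⁴·(2.76×10⁹/1.47×10¹²)² = 37.87 W/m².
For an isothermal sphere T⁴ = (1−a)S/(4σ) = 1.670×10⁸ K⁴.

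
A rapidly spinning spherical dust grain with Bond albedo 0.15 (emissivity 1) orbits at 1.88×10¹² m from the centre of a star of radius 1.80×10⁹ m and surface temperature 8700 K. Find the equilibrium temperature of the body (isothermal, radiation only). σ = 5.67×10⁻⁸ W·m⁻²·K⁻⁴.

T ≈ 183 K

The star's surface emits σT_*⁴; at distance d the flux is S = σT_*⁴(R_*/d)².
S = 5.67×10⁻⁸·(8700)⁴·(1.80×10⁹/1.88×10¹²)² = 297.8 W/m².
For an isothermal sphere T⁴ = (1−a)S/(4σ) = 1.116×10⁹ K⁴.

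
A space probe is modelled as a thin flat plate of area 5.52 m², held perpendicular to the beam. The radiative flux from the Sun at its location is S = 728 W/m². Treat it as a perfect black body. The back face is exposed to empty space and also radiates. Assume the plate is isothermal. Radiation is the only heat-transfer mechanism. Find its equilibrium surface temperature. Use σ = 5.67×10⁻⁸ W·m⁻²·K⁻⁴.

T ≈ 283 K

At equilibrium, absorbed power = emitted power.
Absorbing cross-section = A = 5.520 m²; emitting surface = 2A = 11.04 m² (ratio 2).
S·A_cross = εσ·A_surf·T⁴  ⇒  T⁴ = S/(2σ).
T⁴ = 1.00·728/(2·5.67×10⁻⁸) = 6.420×10⁹ K⁴.
T = (6.420×10⁹)^(1/4).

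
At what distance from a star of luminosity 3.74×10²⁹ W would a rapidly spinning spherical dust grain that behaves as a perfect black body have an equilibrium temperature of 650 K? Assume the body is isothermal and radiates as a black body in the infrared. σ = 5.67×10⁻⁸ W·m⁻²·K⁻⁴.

d ≈ 8.57×10¹¹ m

For an isothermal black-emitting sphere, (1−a)S·πr² = σ·4πr²·T⁴ ⇒ S = 4σT⁴/(1−a).
S = 4·5.67×10⁻⁸·(650)⁴/1.00 = 40490 W/m².
Flux falls as S = L/(4πd²), so d = √(L/(4πS)) = √(3.74×10²⁹/(4π·40490)).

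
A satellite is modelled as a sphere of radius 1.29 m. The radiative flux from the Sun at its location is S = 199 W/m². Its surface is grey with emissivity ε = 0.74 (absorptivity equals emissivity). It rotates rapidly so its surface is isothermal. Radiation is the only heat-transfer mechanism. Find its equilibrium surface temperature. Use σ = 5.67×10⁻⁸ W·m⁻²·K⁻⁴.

At equilibrium, absorbed power = emitted power.
Absorbing cross-section = πr² = 5.228 m²; emitting surface = 4πr² = 20.91 m² (ratio 4).
εS·A_cross = εσ·A_surf·T⁴  ⇒  T⁴ = S/(4σ)   (ε cancels).
T⁴ = 199/(4·5.67×10⁻⁸) = 8.774×10⁸ K⁴.
T = (8.774×10⁸)^(1/4).

T ≈ 172 K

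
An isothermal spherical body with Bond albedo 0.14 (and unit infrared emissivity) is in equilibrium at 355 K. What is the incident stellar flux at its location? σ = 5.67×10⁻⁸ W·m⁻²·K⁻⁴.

S ≈ 4190 W/m²

(1−a)S·πr² = σ·4πr²·T⁴ ⇒ S = 4σT⁴/(1−a).
S = 4·5.67×10⁻⁸·1.588×10¹⁰/0.860.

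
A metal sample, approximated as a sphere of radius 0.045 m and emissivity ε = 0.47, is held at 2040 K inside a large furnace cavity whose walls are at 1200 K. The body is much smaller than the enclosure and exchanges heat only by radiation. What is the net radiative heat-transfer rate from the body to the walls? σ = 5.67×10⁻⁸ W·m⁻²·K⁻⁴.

P_net ≈ 10300 W

For a small grey body in a large enclosure: P_net = εσA(T_body⁴ − T_wall⁴).
A = 4πr² = 0.02545 m²; T_body⁴ − T_wall⁴ = 1.732×10¹³ − 2.074×10¹² = 1.525×10¹³ K⁴.
|P_net| = 0.47·5.67×10⁻⁸·0.02545·1.525×10¹³.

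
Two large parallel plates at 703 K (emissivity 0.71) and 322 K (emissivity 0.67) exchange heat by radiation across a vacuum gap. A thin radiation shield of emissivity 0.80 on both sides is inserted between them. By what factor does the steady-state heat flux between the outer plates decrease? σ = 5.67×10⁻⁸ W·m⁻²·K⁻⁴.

factor ≈ 1.79

Without shield: q₀ = σΔ(T⁴)/(1/ε₁+1/ε₂−1) with denominator 1.901.
With shield the two gaps are in series; the resistances add: (1/ε₁+1/ε_s−1)+(1/ε_s+1/ε₂−1) = 1.658+1.743 = 3.401.
Heat-flux ratio q₀/q = 3.401/1.901.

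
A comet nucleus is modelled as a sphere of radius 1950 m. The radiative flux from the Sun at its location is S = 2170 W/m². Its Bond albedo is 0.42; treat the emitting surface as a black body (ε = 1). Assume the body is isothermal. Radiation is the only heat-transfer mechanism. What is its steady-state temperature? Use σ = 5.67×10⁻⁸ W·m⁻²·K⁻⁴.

T ≈ 273 K

At equilibrium, absorbed power = emitted power.
Absorbing cross-section = πr² = 1.195×10⁷ m²; emitting surface = 4πr² = 4.778×10⁷ m² (ratio 4).
(1−a)S·A_cross = εσ·A_surf·T⁴  ⇒  T⁴ = (1−a)S/(4σ).
T⁴ = 0.580·2170/(4·5.67×10⁻⁸) = 5.549×10⁹ K⁴.
T = (5.549×10⁹)^(1/4).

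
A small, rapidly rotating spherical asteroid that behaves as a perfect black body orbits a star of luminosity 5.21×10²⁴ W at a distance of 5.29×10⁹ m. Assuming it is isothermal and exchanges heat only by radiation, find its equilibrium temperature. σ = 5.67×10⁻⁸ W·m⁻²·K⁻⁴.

First find the stellar flux at distance d: S = L/(4πd²) = 5.21×10²⁴/(4π·(5.29×10⁹)²) = 14820 W/m².
For an isothermal sphere, absorbed (1−a)S·πr² = emitted σ·4πr²·T⁴, so T⁴ = (1−a)S/(4σ).
T⁴ = 1.00·14820/(4·5.67×10⁻⁸) = 6.532×10¹⁰ K⁴.

T ≈ 506 K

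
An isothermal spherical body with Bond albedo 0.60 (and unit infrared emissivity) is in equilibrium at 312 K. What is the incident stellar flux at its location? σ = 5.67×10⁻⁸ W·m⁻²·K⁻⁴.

S ≈ 5370 W/m²

(1−a)S·πr² = σ·4πr²·T⁴ ⇒ S = 4σT⁴/(1−a).
S = 4·5.67×10⁻⁸·9.476×10⁹/0.400.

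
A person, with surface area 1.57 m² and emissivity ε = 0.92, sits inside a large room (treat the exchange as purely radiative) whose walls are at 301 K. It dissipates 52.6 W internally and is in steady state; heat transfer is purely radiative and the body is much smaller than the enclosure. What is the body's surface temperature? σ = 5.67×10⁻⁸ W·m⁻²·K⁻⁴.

T ≈ 307 K

For a small grey body in a large enclosure, net radiated power = εσA(T⁴ − T_w⁴).
Steady state: P = εσA(T⁴ − T_w⁴) with A = 1.57 m².
T⁴ = P/(εσA) + T_w⁴ = 52.6/(0.92·5.67×10⁻⁸·1.570) + (301)⁴
    = 6.423×10⁸ + 8.209×10⁹ = 8.851×10⁹ K⁴.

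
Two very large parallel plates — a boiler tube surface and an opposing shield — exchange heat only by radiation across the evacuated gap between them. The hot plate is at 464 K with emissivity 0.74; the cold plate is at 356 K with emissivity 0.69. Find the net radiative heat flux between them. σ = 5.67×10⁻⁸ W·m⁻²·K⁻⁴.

q ≈ 954 W/m²

For two infinite grey parallel plates, q = σ(T₁⁴ − T₂⁴)/(1/ε₁ + 1/ε₂ − 1).
T₁⁴ − T₂⁴ = 4.635×10¹⁰ − 1.606×10¹⁰ = 3.029×10¹⁰ K⁴.
1/ε₁ + 1/ε₂ − 1 = 1.351 + 1.449 − 1 = 1.801.
q = 5.67×10⁻⁸ × 3.029×10¹⁰ / 1.801.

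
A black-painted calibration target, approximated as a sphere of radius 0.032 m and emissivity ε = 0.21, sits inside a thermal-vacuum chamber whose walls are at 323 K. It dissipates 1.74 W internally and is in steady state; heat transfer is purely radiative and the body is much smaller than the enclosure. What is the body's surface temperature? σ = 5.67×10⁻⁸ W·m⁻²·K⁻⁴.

For a small grey body in a large enclosure, net radiated power = εσA(T⁴ − T_w⁴).
Steady state: P = εσA(T⁴ − T_w⁴) with A = 4πr² = 0.01287 m².
T⁴ = P/(εσA) + T_w⁴ = 1.74/(0.21·5.67×10⁻⁸·0.01287) + (323)⁴
    = 1.136×10¹⁰ + 1.088×10¹⁰ = 2.224×10¹⁰ K⁴.

T ≈ 386 K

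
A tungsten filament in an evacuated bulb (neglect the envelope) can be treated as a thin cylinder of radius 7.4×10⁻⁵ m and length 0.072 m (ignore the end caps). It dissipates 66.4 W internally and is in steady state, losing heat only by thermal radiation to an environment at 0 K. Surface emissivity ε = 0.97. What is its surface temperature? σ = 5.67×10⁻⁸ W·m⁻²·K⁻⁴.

T ≈ 2450 K

Steady state: internal power = radiated power, P = εσA T⁴.
Radiating area A = 2πrL = 3.348×10⁻⁵ m².
T⁴ = P/(εσA) = 66.4/(0.97·5.67×10⁻⁸·3.348×10⁻⁵) = 3.606×10¹³ K⁴.
T = (3.606×10¹³)^(1/4).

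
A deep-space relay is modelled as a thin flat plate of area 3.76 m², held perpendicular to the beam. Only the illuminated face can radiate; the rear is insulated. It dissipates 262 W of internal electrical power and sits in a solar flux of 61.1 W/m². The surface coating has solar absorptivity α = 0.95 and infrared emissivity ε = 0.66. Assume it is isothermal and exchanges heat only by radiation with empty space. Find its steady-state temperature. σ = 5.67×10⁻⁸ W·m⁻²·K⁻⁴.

At steady state, absorbed solar power + internal power = radiated power.
Absorbed: α·S·A_cross = 0.95·61.1·3.760 = 218.2 W (cross-section A).
Total input = 218.2 + 262 = 480.2 W.
Radiated: εσ·A_surf·T⁴ with A_surf = A = 3.760 m².
T⁴ = 480.2/(0.66·5.67×10⁻⁸·3.760) = 3.413×10⁹ K⁴.

T ≈ 242 K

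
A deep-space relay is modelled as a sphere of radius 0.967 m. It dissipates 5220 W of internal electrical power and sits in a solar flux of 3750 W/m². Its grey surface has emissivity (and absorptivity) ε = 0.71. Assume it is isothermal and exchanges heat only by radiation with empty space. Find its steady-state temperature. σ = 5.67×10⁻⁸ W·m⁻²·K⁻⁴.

At steady state, absorbed solar power + internal power = radiated power.
Absorbed: α·S·A_cross = 0.71·3750·2.938 = 7822 W (cross-section πr²).
Total input = 7822 + 5220 = 13040 W.
Radiated: εσ·A_surf·T⁴ with A_surf = 4πr² = 11.75 m².
T⁴ = 13040/(0.71·5.67×10⁻⁸·11.75) = 2.757×10¹⁰ K⁴.

T ≈ 407 K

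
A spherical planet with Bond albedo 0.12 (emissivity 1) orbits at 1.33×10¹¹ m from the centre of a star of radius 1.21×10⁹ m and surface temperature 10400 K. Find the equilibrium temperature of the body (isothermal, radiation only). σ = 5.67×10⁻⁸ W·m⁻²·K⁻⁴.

The star's surface emits σT_*⁴; at distance d the flux is S = σT_*⁴(R_*/d)².
S = 5.67×10⁻⁸·(10400)⁴·(1.21×10⁹/1.33×10¹¹)² = 54900 W/m².
For an isothermal sphere T⁴ = (1−a)S/(4σ) = 2.130×10¹¹ K⁴.

T ≈ 679 K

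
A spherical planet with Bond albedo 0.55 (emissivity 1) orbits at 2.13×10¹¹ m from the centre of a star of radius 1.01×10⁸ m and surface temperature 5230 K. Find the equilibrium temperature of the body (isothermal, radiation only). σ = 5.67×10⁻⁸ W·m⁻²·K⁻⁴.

The star's surface emits σT_*⁴; at distance d the flux is S = σT_*⁴(R_*/d)².
S = 5.67×10⁻⁸·(5230)⁴·(1.01×10⁸/2.13×10¹¹)² = 9.538 W/m².
For an isothermal sphere T⁴ = (1−a)S/(4σ) = 1.893×10⁷ K⁴.

T ≈ 66.0 K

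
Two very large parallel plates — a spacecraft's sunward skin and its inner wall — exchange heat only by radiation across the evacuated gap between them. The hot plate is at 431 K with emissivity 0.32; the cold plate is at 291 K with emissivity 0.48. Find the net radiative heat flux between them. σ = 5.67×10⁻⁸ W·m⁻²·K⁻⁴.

For two infinite grey parallel plates, q = σ(T₁⁴ − T₂⁴)/(1/ε₁ + 1/ε₂ − 1).
T₁⁴ − T₂⁴ = 3.451×10¹⁰ − 7.171×10⁹ = 2.734×10¹⁰ K⁴.
1/ε₁ + 1/ε₂ − 1 = 3.125 + 2.083 − 1 = 4.208.
q = 5.67×10⁻⁸ × 2.734×10¹⁰ / 4.208.

q ≈ 368 W/m²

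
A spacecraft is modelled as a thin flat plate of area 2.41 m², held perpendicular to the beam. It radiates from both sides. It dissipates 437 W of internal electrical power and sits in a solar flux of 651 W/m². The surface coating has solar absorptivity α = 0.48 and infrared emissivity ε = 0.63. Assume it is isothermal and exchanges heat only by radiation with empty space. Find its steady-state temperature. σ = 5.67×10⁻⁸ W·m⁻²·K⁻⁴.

At steady state, absorbed solar power + internal power = radiated power.
Absorbed: α·S·A_cross = 0.48·651·2.410 = 753.1 W (cross-section A).
Total input = 753.1 + 437 = 1190 W.
Radiated: εσ·A_surf·T⁴ with A_surf = 2A = 4.820 m².
T⁴ = 1190/(0.63·5.67×10⁻⁸·4.820) = 6.912×10⁹ K⁴.

T ≈ 288 K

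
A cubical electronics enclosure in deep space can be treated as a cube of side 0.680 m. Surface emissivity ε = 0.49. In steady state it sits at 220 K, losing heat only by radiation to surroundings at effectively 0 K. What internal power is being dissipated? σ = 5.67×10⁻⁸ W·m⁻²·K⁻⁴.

P ≈ 181 W

Steady state: P = εσA T⁴.
A = 6L² = 2.774 m²; T⁴ = (220)⁴ = 2.343×10⁹ K⁴.
P = 0.49 × 5.67×10⁻⁸ × 2.774 × 2.343×10⁹.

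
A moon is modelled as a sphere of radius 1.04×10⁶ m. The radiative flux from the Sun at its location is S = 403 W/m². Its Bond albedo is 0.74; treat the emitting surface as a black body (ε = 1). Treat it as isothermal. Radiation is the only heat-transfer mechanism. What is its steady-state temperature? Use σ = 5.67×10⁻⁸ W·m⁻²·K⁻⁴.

T ≈ 147 K

At equilibrium, absorbed power = emitted power.
Absorbing cross-section = πr² = 3.398×10¹² m²; emitting surface = 4πr² = 1.359×10¹³ m² (ratio 4).
(1−a)S·A_cross = εσ·A_surf·T⁴  ⇒  T⁴ = (1−a)S/(4σ).
T⁴ = 0.260·403/(4·5.67×10⁻⁸) = 4.620×10⁸ K⁴.
T = (4.620×10⁸)^(1/4).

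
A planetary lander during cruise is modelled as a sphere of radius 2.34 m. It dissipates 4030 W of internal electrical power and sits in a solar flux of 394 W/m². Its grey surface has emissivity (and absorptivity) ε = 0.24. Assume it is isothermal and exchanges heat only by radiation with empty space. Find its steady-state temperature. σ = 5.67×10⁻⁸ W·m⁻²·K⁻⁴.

At steady state, absorbed solar power + internal power = radiated power.
Absorbed: α·S·A_cross = 0.24·394·17.20 = 1627 W (cross-section πr²).
Total input = 1627 + 4030 = 5657 W.
Radiated: εσ·A_surf·T⁴ with A_surf = 4πr² = 68.81 m².
T⁴ = 5657/(0.24·5.67×10⁻⁸·68.81) = 6.041×10⁹ K⁴.

T ≈ 279 K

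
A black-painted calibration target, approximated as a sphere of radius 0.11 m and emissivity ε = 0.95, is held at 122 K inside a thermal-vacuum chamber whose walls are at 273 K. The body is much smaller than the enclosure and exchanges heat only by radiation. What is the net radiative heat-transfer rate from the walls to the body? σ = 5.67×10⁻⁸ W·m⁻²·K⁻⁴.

P_net ≈ 43.7 W

For a small grey body in a large enclosure: P_net = εσA(T_body⁴ − T_wall⁴).
A = 4πr² = 0.1521 m²; T_body⁴ − T_wall⁴ = 2.215×10⁸ − 5.555×10⁹ = -5.333×10⁹ K⁴.
|P_net| = 0.95·5.67×10⁻⁸·0.1521·5.333×10⁹.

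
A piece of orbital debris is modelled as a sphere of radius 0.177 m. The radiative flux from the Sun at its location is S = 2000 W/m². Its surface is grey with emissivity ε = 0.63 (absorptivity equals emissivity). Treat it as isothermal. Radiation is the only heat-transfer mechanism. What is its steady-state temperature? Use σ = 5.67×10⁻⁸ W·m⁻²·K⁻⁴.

At equilibrium, absorbed power = emitted power.
Absorbing cross-section = πr² = 0.09842 m²; emitting surface = 4πr² = 0.3937 m² (ratio 4).
εS·A_cross = εσ·A_surf·T⁴  ⇒  T⁴ = S/(4σ)   (ε cancels).
T⁴ = 2000/(4·5.67×10⁻⁸) = 8.818×10⁹ K⁴.
T = (8.818×10⁹)^(1/4).

T ≈ 306 K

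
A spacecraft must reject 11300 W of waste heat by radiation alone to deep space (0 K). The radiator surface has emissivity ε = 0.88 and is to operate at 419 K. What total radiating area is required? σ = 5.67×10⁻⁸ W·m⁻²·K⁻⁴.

P = εσA T⁴ ⇒ A = P/(εσT⁴).
T⁴ = 3.082×10¹⁰ K⁴.
A = 11300/(0.88 × 5.67×10⁻⁸ × 3.082×10¹⁰).

A ≈ 7.35 m²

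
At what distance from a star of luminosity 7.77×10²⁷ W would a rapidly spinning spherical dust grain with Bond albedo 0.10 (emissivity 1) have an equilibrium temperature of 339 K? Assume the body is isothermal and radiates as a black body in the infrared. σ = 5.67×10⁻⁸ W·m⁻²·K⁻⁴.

For an isothermal black-emitting sphere, (1−a)S·πr² = σ·4πr²·T⁴ ⇒ S = 4σT⁴/(1−a).
S = 4·5.67×10⁻⁸·(339)⁴/0.900 = 3328 W/m².
Flux falls as S = L/(4πd²), so d = √(L/(4πS)) = √(7.77×10²⁷/(4π·3328)).

d ≈ 4.31×10¹¹ m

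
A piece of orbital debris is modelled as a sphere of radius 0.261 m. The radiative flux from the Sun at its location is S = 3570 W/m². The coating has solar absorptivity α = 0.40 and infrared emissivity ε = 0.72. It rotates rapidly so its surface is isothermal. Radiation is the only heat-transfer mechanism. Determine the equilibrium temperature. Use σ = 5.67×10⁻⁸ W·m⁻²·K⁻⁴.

T ≈ 306 K

At equilibrium, absorbed power = emitted power.
Absorbing cross-section = πr² = 0.2140 m²; emitting surface = 4πr² = 0.8560 m² (ratio 4).
αS·A_cross = εσ·A_surf·T⁴  ⇒  T⁴ = αS/(ε·4σ).
T⁴ = 0.400·3570/(0.72·4·5.67×10⁻⁸) = 8.745×10⁹ K⁴.
T = (8.745×10⁹)^(1/4).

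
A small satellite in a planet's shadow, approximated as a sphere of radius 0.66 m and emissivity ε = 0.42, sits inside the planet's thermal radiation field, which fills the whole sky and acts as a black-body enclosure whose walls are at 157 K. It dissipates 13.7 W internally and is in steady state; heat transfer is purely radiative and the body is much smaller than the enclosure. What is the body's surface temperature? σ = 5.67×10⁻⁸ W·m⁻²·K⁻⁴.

For a small grey body in a large enclosure, net radiated power = εσA(T⁴ − T_w⁴).
Steady state: P = εσA(T⁴ − T_w⁴) with A = 4πr² = 5.474 m².
T⁴ = P/(εσA) + T_w⁴ = 13.7/(0.42·5.67×10⁻⁸·5.474) + (157)⁴
    = 1.051×10⁸ + 6.076×10⁸ = 7.127×10⁸ K⁴.

T ≈ 163 K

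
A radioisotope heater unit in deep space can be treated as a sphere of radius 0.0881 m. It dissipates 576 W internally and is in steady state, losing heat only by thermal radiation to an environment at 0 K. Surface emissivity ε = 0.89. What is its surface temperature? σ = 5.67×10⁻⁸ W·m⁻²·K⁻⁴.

Steady state: internal power = radiated power, P = εσA T⁴.
Radiating area A = 4πr² = 0.09754 m².
T⁴ = P/(εσA) = 576/(0.89·5.67×10⁻⁸·0.09754) = 1.170×10¹¹ K⁴.
T = (1.170×10¹¹)^(1/4).

T ≈ 585 K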